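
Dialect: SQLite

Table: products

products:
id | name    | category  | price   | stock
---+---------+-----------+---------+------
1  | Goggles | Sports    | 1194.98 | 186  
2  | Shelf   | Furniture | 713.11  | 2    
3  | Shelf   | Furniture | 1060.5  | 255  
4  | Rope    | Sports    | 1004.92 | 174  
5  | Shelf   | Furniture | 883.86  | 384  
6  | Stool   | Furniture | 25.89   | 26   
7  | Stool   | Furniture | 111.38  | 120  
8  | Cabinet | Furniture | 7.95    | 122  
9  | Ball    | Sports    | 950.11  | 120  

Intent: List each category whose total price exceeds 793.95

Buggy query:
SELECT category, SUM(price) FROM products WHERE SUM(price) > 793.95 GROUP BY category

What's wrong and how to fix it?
Bug: WHERE runs before GROUP BY, so aggregates aren't available there

Fix: Use HAVING (which filters groups after aggregation) instead of WHERE

Corrected query:
SELECT category, SUM(price) FROM products GROUP BY category HAVING SUM(price) > 793.95

Result:
category  | SUM(price)
----------+-----------
Furniture | 2802.69   
Sports    | 3150.01   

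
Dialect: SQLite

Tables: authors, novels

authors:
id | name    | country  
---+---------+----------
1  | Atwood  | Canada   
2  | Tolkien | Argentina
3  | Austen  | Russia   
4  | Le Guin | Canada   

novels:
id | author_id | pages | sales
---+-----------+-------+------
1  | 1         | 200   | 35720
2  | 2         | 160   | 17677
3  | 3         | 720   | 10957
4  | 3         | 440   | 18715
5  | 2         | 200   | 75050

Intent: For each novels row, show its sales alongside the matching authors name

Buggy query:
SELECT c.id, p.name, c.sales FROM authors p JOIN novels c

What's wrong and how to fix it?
Bug: JOIN with no ON clause produces a cartesian product; every novels row pairs with every authors row

Fix: Specify the join condition linking the foreign key to the parent id

Corrected query:
SELECT c.id, p.name, c.sales FROM authors p JOIN novels c ON c.author_id = p.id

Result:
id | name    | sales
---+---------+------
1  | Atwood  | 35720
2  | Tolkien | 17677
3  | Austen  | 10957
4  | Austen  | 18715
5  | Tolkien | 75050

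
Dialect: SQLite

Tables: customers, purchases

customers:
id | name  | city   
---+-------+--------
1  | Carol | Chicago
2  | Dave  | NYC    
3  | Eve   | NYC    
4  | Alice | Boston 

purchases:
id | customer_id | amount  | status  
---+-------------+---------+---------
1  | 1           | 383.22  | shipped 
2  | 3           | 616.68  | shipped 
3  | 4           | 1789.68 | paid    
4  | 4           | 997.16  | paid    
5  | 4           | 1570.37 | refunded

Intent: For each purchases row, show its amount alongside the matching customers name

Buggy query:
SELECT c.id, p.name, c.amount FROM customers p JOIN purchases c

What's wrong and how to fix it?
Bug: JOIN with no ON clause produces a cartesian product; every purchases row pairs with every customers row

Fix: Add ON c.customer_id = p.id to the JOIN

Corrected query:
SELECT c.id, p.name, c.amount FROM customers p JOIN purchases c ON c.customer_id = p.id

Result:
id | name  | amount 
---+-------+--------
1  | Carol | 383.22 
2  | Eve   | 616.68 
3  | Alice | 1789.68
4  | Alice | 997.16 
5  | Alice | 1570.37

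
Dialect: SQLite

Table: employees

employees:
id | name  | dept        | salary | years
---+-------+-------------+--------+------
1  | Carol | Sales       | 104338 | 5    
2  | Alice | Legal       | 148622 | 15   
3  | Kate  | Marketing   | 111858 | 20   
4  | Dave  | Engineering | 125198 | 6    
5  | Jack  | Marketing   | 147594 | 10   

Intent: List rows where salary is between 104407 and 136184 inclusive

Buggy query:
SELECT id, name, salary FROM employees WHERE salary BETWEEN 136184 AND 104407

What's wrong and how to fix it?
Bug: The bounds are reversed; BETWEEN a AND b requires a <= b to match anything

Fix: Swap the bounds so the smaller value comes first

Corrected query:
SELECT id, name, salary FROM employees WHERE salary BETWEEN 104407 AND 136184

Result:
id | name | salary
---+------+-------
3  | Kate | 111858
4  | Dave | 125198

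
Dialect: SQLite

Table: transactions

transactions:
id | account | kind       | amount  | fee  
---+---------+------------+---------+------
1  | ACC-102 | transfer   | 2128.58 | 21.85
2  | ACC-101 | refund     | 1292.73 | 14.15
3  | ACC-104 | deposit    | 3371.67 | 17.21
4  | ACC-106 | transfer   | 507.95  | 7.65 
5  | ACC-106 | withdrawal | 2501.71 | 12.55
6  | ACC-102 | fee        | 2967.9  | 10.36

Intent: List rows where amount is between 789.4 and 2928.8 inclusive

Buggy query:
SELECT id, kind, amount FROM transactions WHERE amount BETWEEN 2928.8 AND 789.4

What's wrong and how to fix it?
Bug: BETWEEN expects the lower bound first; with 2928.8 AND 789.4 the range is empty

Fix: Write BETWEEN 789.4 AND 2928.8

Corrected query:
SELECT id, kind, amount FROM transactions WHERE amount BETWEEN 789.4 AND 2928.8

Result:
id | kind       | amount 
---+------------+--------
1  | transfer   | 2128.58
2  | refund     | 1292.73
5  | withdrawal | 2501.71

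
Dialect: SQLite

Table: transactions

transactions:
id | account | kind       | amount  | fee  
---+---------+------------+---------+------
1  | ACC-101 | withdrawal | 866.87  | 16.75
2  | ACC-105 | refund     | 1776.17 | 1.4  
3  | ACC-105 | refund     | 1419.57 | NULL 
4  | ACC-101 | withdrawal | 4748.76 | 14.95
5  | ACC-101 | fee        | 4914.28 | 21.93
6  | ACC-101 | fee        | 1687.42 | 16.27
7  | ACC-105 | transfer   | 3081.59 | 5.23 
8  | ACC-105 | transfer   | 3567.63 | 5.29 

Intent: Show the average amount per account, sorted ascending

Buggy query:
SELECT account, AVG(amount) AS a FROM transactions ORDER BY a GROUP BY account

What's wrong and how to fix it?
Bug: GROUP BY must precede ORDER BY

Fix: Move ORDER BY to the end, after GROUP BY

Corrected query:
SELECT account, AVG(amount) AS a FROM transactions GROUP BY account ORDER BY a

Result:
account | a        
--------+----------
ACC-105 | 2461.24  
ACC-101 | 3054.3325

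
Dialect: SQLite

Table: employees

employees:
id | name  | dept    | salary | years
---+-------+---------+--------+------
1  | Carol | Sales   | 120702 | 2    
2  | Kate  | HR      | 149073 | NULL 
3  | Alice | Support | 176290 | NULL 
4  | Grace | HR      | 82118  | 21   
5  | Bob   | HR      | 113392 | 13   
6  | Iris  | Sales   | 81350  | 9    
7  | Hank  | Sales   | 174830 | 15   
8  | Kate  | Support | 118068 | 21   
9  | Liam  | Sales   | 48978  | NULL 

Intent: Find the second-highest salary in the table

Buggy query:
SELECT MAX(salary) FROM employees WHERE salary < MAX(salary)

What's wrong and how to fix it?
Bug: MAX(salary) on the right of the comparison is an aggregate-in-WHERE error

Fix: Compute the overall MAX in a subquery, then take MAX of rows below it

Corrected query:
SELECT MAX(salary) FROM employees WHERE salary < (SELECT MAX(salary) FROM employees)

Result:
MAX(salary)
-----------
174830     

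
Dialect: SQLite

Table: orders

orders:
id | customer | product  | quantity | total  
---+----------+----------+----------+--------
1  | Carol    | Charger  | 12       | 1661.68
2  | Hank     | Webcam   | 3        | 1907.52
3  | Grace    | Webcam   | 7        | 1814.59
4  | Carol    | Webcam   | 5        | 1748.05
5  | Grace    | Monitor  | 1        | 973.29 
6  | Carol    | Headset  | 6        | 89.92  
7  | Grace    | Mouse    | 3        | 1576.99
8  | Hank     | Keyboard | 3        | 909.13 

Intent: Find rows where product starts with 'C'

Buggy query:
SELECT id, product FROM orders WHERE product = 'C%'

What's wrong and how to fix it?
Bug: '=' compares the literal string including the % character; pattern matching needs LIKE

Fix: Use LIKE for wildcard pattern matching

Corrected query:
SELECT id, product FROM orders WHERE product LIKE 'C%'

Result:
id | product
---+--------
1  | Charger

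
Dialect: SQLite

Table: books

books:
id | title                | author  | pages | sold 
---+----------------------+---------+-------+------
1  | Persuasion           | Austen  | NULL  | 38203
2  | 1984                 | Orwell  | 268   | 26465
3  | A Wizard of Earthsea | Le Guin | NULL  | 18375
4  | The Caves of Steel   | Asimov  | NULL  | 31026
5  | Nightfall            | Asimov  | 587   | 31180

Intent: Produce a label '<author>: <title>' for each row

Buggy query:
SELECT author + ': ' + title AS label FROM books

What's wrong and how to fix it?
Bug: SQLite uses || for string concatenation; + coerces text to numbers (yielding 0)

Fix: Replace + with || to concatenate text

Corrected query:
SELECT author || ': ' || title AS label FROM books

Result:
label                        
-----------------------------
Austen: Persuasion           
Orwell: 1984                 
Le Guin: A Wizard of Earthsea
Asimov: The Caves of Steel   
Asimov: Nightfall            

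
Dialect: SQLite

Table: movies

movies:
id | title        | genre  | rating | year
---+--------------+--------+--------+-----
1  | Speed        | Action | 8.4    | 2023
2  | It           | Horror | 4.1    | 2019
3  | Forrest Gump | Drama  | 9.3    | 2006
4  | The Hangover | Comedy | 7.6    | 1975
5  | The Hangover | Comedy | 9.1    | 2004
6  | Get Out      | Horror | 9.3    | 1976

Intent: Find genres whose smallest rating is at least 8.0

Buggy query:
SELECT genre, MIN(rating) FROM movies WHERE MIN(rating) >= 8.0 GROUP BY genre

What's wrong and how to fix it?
Bug: MIN() in WHERE is a misuse of aggregate

Fix: Use HAVING for the per-group MIN condition

Corrected query:
SELECT genre, MIN(rating) FROM movies GROUP BY genre HAVING MIN(rating) >= 8.0

Result:
genre  | MIN(rating)
-------+------------
Action | 8.4        
Drama  | 9.3        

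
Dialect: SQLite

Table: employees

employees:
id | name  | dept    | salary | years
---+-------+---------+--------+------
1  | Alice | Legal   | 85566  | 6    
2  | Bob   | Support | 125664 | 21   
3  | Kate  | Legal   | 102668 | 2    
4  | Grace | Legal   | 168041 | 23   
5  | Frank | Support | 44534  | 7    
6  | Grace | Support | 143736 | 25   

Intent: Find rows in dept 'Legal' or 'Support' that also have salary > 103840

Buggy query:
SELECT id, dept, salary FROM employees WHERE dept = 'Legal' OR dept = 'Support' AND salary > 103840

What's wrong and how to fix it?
Bug: AND binds tighter than OR, so this parses as dept = 'Legal' OR (dept = 'Support' AND salary > 103840)

Fix: Group the OR with parentheses (or use IN), then AND the threshold

Corrected query:
SELECT id, dept, salary FROM employees WHERE (dept = 'Legal' OR dept = 'Support') AND salary > 103840

Result:
id | dept    | salary
---+---------+-------
2  | Support | 125664
4  | Legal   | 168041
6  | Support | 143736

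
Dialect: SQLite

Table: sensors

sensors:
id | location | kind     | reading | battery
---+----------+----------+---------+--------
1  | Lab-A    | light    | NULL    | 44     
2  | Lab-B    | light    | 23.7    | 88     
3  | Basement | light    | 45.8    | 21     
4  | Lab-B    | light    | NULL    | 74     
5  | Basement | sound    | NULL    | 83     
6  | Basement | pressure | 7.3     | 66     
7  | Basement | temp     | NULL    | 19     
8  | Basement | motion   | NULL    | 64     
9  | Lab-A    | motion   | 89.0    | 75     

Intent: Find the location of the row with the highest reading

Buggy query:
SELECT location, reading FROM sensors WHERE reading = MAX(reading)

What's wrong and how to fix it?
Bug: MAX(reading) is an aggregate and cannot be used directly in WHERE

Fix: Use a subquery: WHERE reading = (SELECT MAX(reading) FROM sensors)

Corrected query:
SELECT location, reading FROM sensors WHERE reading = (SELECT MAX(reading) FROM sensors)

Result:
location | reading
---------+--------
Lab-A    | 89     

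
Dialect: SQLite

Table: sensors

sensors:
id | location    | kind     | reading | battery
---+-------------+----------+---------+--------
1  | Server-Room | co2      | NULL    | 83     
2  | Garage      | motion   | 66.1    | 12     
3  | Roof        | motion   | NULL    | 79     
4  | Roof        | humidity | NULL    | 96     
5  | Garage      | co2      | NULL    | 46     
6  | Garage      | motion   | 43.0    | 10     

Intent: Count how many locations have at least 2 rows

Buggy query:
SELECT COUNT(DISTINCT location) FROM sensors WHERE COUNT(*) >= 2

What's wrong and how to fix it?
Bug: COUNT(*) cannot appear in WHERE; the per-group count doesn't exist yet

Fix: Use a subquery that GROUPs and filters with HAVING, then count its rows

Corrected query:
SELECT COUNT(*) FROM (SELECT location FROM sensors GROUP BY location HAVING COUNT(*) >= 2)

Result:
COUNT(*)
--------
2       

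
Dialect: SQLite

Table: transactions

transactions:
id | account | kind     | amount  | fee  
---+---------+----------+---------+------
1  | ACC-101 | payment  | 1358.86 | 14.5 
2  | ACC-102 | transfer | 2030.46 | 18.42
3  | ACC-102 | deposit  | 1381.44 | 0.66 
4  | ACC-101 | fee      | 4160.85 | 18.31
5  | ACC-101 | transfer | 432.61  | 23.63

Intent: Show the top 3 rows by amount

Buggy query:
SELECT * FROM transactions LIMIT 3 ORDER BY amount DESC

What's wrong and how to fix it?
Bug: ORDER BY cannot follow LIMIT; LIMIT is the final clause

Fix: Swap the clauses: ORDER BY first, then LIMIT

Corrected query:
SELECT * FROM transactions ORDER BY amount DESC LIMIT 3

Result:
id | account | kind     | amount  | fee  
---+---------+----------+---------+------
4  | ACC-101 | fee      | 4160.85 | 18.31
2  | ACC-102 | transfer | 2030.46 | 18.42
3  | ACC-102 | deposit  | 1381.44 | 0.66 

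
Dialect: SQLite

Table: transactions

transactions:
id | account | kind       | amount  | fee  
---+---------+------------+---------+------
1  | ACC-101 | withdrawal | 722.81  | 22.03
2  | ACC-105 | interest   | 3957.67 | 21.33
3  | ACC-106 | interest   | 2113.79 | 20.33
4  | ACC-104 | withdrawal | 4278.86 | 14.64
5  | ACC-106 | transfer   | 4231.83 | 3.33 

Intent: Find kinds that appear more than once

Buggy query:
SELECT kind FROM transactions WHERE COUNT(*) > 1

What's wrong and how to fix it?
Bug: COUNT(*) is an aggregate and cannot be used in WHERE

Fix: GROUP BY kind, then filter groups with HAVING COUNT(*) > 1

Corrected query:
SELECT kind FROM transactions GROUP BY kind HAVING COUNT(*) > 1

Result:
kind      
----------
interest  
withdrawal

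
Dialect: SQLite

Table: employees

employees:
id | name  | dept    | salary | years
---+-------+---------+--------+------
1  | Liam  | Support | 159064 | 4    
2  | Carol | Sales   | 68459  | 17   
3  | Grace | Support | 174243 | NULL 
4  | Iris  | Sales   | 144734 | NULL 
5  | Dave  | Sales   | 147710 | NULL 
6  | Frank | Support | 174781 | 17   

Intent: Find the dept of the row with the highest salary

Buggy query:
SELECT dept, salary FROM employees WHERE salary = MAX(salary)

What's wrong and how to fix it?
Bug: MAX(salary) is an aggregate and cannot be used directly in WHERE

Fix: Use a subquery: WHERE salary = (SELECT MAX(salary) FROM employees)

Corrected query:
SELECT dept, salary FROM employees WHERE salary = (SELECT MAX(salary) FROM employees)

Result:
dept    | salary
--------+-------
Support | 174781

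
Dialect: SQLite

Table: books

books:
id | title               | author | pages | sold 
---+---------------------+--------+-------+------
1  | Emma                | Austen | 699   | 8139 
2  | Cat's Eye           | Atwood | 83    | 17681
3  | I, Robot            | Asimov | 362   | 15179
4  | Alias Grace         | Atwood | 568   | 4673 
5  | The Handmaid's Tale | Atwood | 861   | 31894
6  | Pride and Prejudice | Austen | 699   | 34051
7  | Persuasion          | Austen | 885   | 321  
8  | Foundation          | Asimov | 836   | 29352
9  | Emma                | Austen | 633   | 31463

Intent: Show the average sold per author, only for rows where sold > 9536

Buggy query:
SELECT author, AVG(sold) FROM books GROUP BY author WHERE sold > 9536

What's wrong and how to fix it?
Bug: WHERE cannot follow GROUP BY

Fix: Move the WHERE clause before GROUP BY

Corrected query:
SELECT author, AVG(sold) FROM books WHERE sold > 9536 GROUP BY author

Result:
author | AVG(sold)
-------+----------
Asimov | 22265.5  
Atwood | 24787.5  
Austen | 32757    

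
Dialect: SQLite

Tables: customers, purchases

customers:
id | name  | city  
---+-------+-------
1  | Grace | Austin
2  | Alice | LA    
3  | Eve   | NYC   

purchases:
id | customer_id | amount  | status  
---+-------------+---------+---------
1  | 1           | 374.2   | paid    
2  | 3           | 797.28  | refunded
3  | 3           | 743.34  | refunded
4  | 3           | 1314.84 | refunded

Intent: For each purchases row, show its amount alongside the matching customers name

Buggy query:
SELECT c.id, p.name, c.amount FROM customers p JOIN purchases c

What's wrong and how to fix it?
Bug: JOIN with no ON clause produces a cartesian product; every purchases row pairs with every customers row

Fix: Specify the join condition linking the foreign key to the parent id

Corrected query:
SELECT c.id, p.name, c.amount FROM customers p JOIN purchases c ON c.customer_id = p.id

Result:
id | name  | amount 
---+-------+--------
1  | Grace | 374.2  
2  | Eve   | 797.28 
3  | Eve   | 743.34 
4  | Eve   | 1314.84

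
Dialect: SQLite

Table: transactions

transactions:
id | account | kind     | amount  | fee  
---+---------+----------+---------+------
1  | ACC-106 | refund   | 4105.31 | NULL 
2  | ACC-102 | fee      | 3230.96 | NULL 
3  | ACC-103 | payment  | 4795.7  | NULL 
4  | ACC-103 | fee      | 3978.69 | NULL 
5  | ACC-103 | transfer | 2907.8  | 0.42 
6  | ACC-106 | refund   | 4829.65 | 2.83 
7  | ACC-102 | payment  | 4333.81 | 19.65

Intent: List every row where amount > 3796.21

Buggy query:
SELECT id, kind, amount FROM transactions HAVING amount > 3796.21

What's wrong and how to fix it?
Bug: This is a non-aggregate query (no GROUP BY, no aggregates), so in SQLite the HAVING clause is invalid here; a row-level condition belongs in WHERE

Fix: Replace HAVING with WHERE since the condition applies to individual rows

Corrected query:
SELECT id, kind, amount FROM transactions WHERE amount > 3796.21

Result:
id | kind    | amount 
---+---------+--------
1  | refund  | 4105.31
3  | payment | 4795.7 
4  | fee     | 3978.69
6  | refund  | 4829.65
7  | payment | 4333.81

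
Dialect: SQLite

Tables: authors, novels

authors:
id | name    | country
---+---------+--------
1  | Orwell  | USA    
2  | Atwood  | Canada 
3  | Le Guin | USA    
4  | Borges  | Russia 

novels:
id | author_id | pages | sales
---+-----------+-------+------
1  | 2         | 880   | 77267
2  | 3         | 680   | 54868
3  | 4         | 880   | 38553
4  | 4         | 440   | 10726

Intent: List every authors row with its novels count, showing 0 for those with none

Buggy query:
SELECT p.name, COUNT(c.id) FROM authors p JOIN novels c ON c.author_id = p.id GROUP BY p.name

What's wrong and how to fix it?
Bug: INNER JOIN drops authors rows that have no matching novels rows

Fix: Use LEFT JOIN so parents without children still appear (COUNT(c.id) gives 0)

Corrected query:
SELECT p.name, COUNT(c.id) FROM authors p LEFT JOIN novels c ON c.author_id = p.id GROUP BY p.name

Result:
name    | COUNT(c.id)
--------+------------
Atwood  | 1          
Borges  | 2          
Le Guin | 1          
Orwell  | 0          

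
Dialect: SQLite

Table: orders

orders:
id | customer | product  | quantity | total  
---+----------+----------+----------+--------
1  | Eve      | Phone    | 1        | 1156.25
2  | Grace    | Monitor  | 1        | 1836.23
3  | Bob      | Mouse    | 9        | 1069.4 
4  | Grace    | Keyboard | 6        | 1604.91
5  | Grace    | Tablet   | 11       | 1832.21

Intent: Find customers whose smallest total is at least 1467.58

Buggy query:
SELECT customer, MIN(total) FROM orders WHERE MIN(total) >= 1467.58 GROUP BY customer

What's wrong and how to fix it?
Bug: MIN() in WHERE is a misuse of aggregate

Fix: Replace WHERE with HAVING after the GROUP BY

Corrected query:
SELECT customer, MIN(total) FROM orders GROUP BY customer HAVING MIN(total) >= 1467.58

Result:
customer | MIN(total)
---------+-----------
Grace    | 1604.91   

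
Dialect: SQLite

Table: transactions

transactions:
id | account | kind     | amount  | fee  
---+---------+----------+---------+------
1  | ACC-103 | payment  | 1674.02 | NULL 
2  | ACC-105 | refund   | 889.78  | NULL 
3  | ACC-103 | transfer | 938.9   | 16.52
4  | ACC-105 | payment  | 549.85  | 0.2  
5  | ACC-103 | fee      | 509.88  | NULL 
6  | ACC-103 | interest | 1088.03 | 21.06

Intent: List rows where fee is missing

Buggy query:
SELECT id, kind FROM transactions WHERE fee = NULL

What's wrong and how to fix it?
Bug: Comparing to NULL with '=' never matches; NULL = NULL is unknown, not true

Fix: Replace '= NULL' with 'IS NULL'

Corrected query:
SELECT id, kind FROM transactions WHERE fee IS NULL

Result:
id | kind   
---+--------
1  | payment
2  | refund 
5  | fee    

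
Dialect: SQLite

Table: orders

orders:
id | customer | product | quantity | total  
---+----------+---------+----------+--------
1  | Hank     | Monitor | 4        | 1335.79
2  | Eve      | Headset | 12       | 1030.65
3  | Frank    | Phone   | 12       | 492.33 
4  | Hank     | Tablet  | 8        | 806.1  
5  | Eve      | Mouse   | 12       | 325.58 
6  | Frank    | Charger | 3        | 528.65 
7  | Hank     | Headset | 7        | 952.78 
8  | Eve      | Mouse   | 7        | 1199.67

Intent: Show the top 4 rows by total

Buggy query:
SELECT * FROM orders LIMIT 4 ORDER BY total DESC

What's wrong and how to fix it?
Bug: ORDER BY cannot follow LIMIT; LIMIT is the final clause

Fix: Swap the clauses: ORDER BY first, then LIMIT

Corrected query:
SELECT * FROM orders ORDER BY total DESC LIMIT 4

Result:
id | customer | product | quantity | total  
---+----------+---------+----------+--------
1  | Hank     | Monitor | 4        | 1335.79
8  | Eve      | Mouse   | 7        | 1199.67
2  | Eve      | Headset | 12       | 1030.65
7  | Hank     | Headset | 7        | 952.78 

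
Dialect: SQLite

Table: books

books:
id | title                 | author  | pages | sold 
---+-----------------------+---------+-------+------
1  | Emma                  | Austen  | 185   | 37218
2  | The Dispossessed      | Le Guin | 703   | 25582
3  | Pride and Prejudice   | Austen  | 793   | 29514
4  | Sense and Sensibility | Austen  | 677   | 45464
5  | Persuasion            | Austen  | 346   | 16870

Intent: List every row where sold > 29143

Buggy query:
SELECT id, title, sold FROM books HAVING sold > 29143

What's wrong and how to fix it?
Bug: HAVING filters the output of aggregation, but this query has no GROUP BY and no aggregate functions, so SQLite rejects it (HAVING clause on a non-aggregate query); the condition here is per row

Fix: Use WHERE for row-level filtering

Corrected query:
SELECT id, title, sold FROM books WHERE sold > 29143

Result:
id | title                 | sold 
---+-----------------------+------
1  | Emma                  | 37218
3  | Pride and Prejudice   | 29514
4  | Sense and Sensibility | 45464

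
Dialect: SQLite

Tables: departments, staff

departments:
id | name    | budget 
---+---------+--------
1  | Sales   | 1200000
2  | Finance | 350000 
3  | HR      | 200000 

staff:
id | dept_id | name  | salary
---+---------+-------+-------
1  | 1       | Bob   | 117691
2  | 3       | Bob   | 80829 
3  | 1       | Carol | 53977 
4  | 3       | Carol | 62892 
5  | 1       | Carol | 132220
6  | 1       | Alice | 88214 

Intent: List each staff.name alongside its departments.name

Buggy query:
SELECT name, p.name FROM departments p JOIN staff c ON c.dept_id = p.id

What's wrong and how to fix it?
Bug: Both tables have a 'name' column; the unqualified reference is ambiguous

Fix: Prefix ambiguous columns with the table alias

Corrected query:
SELECT c.name, p.name FROM departments p JOIN staff c ON c.dept_id = p.id

Result:
name  | name 
------+------
Bob   | Sales
Bob   | HR   
Carol | Sales
Carol | HR   
Carol | Sales
Alice | Sales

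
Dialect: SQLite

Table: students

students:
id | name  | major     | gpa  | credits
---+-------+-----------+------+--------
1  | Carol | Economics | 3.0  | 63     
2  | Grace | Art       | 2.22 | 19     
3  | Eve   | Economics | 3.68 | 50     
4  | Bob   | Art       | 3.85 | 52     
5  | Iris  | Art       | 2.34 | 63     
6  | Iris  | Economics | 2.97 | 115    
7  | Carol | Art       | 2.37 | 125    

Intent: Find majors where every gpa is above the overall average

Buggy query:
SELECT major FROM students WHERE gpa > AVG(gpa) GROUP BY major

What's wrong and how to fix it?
Bug: WHERE evaluates per row before aggregation, so AVG() is unavailable

Fix: Compute the overall average in a scalar subquery and compare each group's MIN against it in HAVING

Corrected query:
SELECT major FROM students GROUP BY major HAVING MIN(gpa) > (SELECT AVG(gpa) FROM students)

Result:
major    
---------
Economics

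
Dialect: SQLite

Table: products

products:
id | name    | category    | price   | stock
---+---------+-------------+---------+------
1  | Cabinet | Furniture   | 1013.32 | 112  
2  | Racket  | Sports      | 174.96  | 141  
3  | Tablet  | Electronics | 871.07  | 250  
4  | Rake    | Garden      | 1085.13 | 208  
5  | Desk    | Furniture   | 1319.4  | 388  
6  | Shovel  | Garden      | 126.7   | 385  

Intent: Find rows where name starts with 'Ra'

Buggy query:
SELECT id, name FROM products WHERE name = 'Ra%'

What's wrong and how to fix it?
Bug: Wildcards only work with LIKE; '=' treats '%' as a literal character

Fix: Replace '=' with LIKE so 'Ra%' is treated as a pattern

Corrected query:
SELECT id, name FROM products WHERE name LIKE 'Ra%'

Result:
id | name  
---+-------
2  | Racket
4  | Rake  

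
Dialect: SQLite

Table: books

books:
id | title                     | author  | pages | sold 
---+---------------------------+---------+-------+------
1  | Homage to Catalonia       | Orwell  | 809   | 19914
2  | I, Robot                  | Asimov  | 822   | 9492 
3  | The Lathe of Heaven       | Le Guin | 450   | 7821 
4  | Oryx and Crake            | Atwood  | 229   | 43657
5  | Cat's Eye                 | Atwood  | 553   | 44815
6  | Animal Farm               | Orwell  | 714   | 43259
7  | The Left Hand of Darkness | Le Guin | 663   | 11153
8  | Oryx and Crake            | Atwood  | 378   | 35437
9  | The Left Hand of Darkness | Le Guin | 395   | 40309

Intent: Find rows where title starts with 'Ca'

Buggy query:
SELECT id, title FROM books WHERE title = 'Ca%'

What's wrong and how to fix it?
Bug: Wildcards only work with LIKE; '=' treats '%' as a literal character

Fix: Replace '=' with LIKE so 'Ca%' is treated as a pattern

Corrected query:
SELECT id, title FROM books WHERE title LIKE 'Ca%'

Result:
id | title    
---+----------
5  | Cat's Eye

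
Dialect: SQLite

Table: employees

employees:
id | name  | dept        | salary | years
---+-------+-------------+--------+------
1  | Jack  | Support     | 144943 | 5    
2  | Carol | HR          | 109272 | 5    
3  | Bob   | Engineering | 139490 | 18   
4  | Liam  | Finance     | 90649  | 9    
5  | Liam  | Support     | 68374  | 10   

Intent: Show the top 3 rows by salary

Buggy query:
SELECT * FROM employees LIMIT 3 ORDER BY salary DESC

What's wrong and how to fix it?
Bug: ORDER BY cannot follow LIMIT; LIMIT is the final clause

Fix: Sort with ORDER BY, then apply LIMIT

Corrected query:
SELECT * FROM employees ORDER BY salary DESC LIMIT 3

Result:
id | name  | dept        | salary | years
---+-------+-------------+--------+------
1  | Jack  | Support     | 144943 | 5    
3  | Bob   | Engineering | 139490 | 18   
2  | Carol | HR          | 109272 | 5    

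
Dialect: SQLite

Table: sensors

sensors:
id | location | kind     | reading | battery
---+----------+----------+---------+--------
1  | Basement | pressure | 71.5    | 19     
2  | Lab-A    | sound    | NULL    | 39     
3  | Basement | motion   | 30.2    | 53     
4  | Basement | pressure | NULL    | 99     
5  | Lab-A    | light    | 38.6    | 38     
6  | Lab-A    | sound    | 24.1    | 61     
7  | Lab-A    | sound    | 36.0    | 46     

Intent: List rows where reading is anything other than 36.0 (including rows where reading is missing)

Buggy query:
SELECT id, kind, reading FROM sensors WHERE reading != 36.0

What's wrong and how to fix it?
Bug: 'reading != 36.0' is unknown when reading is NULL, so NULL rows are silently excluded

Fix: Handle NULL separately with IS NULL alongside the inequality

Corrected query:
SELECT id, kind, reading FROM sensors WHERE reading != 36.0 OR reading IS NULL

Result:
id | kind     | reading
---+----------+--------
1  | pressure | 71.5   
2  | sound    | NULL   
3  | motion   | 30.2   
4  | pressure | NULL   
5  | light    | 38.6   
6  | sound    | 24.1   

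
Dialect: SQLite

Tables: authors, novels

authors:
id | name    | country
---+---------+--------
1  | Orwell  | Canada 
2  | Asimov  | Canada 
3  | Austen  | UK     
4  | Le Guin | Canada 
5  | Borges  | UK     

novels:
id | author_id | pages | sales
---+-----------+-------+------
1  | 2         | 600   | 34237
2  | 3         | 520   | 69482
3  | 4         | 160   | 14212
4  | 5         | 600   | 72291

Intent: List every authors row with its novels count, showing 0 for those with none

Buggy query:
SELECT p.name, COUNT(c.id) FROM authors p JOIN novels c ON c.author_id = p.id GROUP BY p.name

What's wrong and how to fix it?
Bug: INNER JOIN drops authors rows that have no matching novels rows

Fix: Switch to LEFT JOIN to retain unmatched parent rows

Corrected query:
SELECT p.name, COUNT(c.id) FROM authors p LEFT JOIN novels c ON c.author_id = p.id GROUP BY p.name

Result:
name    | COUNT(c.id)
--------+------------
Asimov  | 1          
Austen  | 1          
Borges  | 1          
Le Guin | 1          
Orwell  | 0          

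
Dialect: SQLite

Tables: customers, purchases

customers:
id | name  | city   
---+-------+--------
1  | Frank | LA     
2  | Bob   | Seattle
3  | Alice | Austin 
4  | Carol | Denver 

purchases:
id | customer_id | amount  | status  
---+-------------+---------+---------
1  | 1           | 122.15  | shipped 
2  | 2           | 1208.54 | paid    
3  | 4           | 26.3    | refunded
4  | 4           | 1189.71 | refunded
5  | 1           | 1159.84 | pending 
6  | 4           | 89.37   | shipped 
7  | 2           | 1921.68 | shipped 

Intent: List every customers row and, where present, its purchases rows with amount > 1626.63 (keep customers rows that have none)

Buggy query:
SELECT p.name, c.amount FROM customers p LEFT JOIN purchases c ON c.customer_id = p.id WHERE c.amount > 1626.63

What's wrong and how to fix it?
Bug: Filtering c.amount in WHERE discards the NULL rows produced by LEFT JOIN, turning it into an inner join

Fix: Put 'c.amount > 1626.63' in the JOIN's ON clause instead of WHERE

Corrected query:
SELECT p.name, c.amount FROM customers p LEFT JOIN purchases c ON c.customer_id = p.id AND c.amount > 1626.63

Result:
name  | amount 
------+--------
Frank | NULL   
Bob   | 1921.68
Alice | NULL   
Carol | NULL   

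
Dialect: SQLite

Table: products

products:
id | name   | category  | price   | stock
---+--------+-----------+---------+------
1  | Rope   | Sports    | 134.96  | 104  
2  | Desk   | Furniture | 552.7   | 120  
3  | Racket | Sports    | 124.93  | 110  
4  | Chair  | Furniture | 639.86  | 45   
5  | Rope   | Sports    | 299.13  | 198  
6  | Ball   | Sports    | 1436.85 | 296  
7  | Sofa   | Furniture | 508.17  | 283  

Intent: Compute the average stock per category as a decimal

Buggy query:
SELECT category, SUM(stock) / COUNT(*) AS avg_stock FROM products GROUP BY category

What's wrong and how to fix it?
Bug: SUM(stock) and COUNT(*) are both integers; the division truncates the fractional part

Fix: Multiply by 1.0 (or CAST to REAL) to force floating-point division

Corrected query:
SELECT category, SUM(stock) * 1.0 / COUNT(*) AS avg_stock FROM products GROUP BY category

Result:
category  | avg_stock 
----------+-----------
Furniture | 149.333333
Sports    | 177       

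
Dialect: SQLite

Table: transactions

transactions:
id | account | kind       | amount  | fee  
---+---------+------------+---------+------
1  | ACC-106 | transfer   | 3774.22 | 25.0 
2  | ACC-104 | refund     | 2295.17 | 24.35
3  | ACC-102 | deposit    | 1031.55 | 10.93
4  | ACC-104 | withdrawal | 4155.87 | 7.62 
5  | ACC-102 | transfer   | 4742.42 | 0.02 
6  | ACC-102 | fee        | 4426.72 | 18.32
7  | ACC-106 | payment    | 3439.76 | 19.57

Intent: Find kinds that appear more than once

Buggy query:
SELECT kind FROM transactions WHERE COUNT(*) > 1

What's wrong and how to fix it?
Bug: COUNT(*) is an aggregate and cannot be used in WHERE

Fix: Group first, then use HAVING for the count condition

Corrected query:
SELECT kind FROM transactions GROUP BY kind HAVING COUNT(*) > 1

Result:
kind    
--------
transfer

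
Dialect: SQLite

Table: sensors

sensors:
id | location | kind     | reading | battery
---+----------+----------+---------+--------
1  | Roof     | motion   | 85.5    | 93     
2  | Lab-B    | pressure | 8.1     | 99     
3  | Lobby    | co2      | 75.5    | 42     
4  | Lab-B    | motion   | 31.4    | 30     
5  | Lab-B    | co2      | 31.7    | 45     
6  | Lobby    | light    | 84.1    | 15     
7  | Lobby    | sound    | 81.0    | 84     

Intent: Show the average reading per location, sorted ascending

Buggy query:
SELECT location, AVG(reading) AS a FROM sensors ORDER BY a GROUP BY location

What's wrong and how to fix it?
Bug: GROUP BY must precede ORDER BY

Fix: Move ORDER BY to the end, after GROUP BY

Corrected query:
SELECT location, AVG(reading) AS a FROM sensors GROUP BY location ORDER BY a

Result:
location | a        
---------+----------
Lab-B    | 23.733333
Lobby    | 80.2     
Roof     | 85.5     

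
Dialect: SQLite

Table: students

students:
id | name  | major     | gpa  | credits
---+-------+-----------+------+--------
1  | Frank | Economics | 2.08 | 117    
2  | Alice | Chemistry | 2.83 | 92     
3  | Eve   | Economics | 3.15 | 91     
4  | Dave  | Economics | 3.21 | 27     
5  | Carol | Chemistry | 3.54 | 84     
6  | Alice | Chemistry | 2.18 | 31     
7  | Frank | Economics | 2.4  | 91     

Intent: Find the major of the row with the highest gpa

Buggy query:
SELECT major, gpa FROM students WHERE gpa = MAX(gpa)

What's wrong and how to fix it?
Bug: MAX(gpa) is an aggregate and cannot be used directly in WHERE

Fix: Use a subquery: WHERE gpa = (SELECT MAX(gpa) FROM students)

Corrected query:
SELECT major, gpa FROM students WHERE gpa = (SELECT MAX(gpa) FROM students)

Result:
major     | gpa 
----------+-----
Chemistry | 3.54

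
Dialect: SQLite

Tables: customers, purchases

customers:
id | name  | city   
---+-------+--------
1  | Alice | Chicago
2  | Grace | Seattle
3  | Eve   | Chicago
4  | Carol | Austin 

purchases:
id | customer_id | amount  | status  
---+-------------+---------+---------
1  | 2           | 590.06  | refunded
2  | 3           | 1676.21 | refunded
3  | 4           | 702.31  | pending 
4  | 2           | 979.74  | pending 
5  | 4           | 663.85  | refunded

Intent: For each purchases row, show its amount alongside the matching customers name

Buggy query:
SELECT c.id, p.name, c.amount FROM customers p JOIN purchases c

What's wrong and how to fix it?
Bug: JOIN with no ON clause produces a cartesian product; every purchases row pairs with every customers row

Fix: Specify the join condition linking the foreign key to the parent id

Corrected query:
SELECT c.id, p.name, c.amount FROM customers p JOIN purchases c ON c.customer_id = p.id

Result:
id | name  | amount 
---+-------+--------
1  | Grace | 590.06 
2  | Eve   | 1676.21
3  | Carol | 702.31 
4  | Grace | 979.74 
5  | Carol | 663.85 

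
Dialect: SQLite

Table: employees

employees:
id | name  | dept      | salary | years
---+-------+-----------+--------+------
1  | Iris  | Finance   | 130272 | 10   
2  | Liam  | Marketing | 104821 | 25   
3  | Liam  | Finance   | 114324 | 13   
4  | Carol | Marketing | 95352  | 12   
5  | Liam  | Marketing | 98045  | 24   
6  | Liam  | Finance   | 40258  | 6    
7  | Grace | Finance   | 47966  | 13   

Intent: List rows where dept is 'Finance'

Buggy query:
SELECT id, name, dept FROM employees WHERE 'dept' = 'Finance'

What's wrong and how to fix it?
Bug: Single quotes denote string literals in SQL; the column name is being compared as a constant string

Fix: Remove the quotes around the column name (or use double quotes for an identifier)

Corrected query:
SELECT id, name, dept FROM employees WHERE dept = 'Finance'

Result:
id | name  | dept   
---+-------+--------
1  | Iris  | Finance
3  | Liam  | Finance
6  | Liam  | Finance
7  | Grace | Finance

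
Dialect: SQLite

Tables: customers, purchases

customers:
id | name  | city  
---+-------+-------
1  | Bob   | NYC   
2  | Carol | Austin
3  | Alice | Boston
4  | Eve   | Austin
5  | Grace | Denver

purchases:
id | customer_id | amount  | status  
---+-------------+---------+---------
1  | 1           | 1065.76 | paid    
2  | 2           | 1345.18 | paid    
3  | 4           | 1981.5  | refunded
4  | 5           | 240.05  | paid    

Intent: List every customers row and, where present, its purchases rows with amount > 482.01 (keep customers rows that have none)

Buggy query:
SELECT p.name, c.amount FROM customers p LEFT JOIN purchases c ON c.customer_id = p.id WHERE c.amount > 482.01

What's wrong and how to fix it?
Bug: Filtering c.amount in WHERE discards the NULL rows produced by LEFT JOIN, turning it into an inner join

Fix: Put 'c.amount > 482.01' in the JOIN's ON clause instead of WHERE

Corrected query:
SELECT p.name, c.amount FROM customers p LEFT JOIN purchases c ON c.customer_id = p.id AND c.amount > 482.01

Result:
name  | amount 
------+--------
Bob   | 1065.76
Carol | 1345.18
Alice | NULL   
Eve   | 1981.5 
Grace | NULL   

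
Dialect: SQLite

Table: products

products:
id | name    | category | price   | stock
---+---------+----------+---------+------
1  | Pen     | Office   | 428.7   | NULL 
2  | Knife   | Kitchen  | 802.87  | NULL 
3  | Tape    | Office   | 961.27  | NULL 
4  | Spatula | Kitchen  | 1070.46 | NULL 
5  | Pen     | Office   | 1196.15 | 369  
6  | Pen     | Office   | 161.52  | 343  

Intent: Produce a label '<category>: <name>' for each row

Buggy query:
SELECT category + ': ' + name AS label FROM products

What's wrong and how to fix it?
Bug: SQLite uses || for string concatenation; + coerces text to numbers (yielding 0)

Fix: Use the || operator for string concatenation

Corrected query:
SELECT category || ': ' || name AS label FROM products

Result:
label           
----------------
Office: Pen     
Kitchen: Knife  
Office: Tape    
Kitchen: Spatula
Office: Pen     
Office: Pen     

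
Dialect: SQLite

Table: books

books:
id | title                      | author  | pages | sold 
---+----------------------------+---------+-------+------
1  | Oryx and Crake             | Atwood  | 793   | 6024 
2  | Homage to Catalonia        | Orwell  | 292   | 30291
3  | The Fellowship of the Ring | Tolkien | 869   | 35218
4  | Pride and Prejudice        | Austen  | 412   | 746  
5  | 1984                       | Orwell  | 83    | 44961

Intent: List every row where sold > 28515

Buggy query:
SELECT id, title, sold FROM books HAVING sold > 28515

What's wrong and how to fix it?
Bug: HAVING filters the output of aggregation, but this query has no GROUP BY and no aggregate functions, so SQLite rejects it (HAVING clause on a non-aggregate query); the condition here is per row

Fix: Replace HAVING with WHERE since the condition applies to individual rows

Corrected query:
SELECT id, title, sold FROM books WHERE sold > 28515

Result:
id | title                      | sold 
---+----------------------------+------
2  | Homage to Catalonia        | 30291
3  | The Fellowship of the Ring | 35218
5  | 1984                       | 44961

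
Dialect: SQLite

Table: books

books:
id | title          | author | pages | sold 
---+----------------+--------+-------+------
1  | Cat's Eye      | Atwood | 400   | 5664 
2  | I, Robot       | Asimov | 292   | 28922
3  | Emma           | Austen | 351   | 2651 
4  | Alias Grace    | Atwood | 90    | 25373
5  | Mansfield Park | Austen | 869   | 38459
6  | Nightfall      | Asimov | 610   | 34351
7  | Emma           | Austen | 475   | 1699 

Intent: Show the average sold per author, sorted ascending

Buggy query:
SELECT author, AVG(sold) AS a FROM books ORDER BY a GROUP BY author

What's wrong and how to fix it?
Bug: GROUP BY must precede ORDER BY

Fix: Move ORDER BY to the end, after GROUP BY

Corrected query:
SELECT author, AVG(sold) AS a FROM books GROUP BY author ORDER BY a

Result:
author | a           
-------+-------------
Austen | 14269.666667
Atwood | 15518.5     
Asimov | 31636.5     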